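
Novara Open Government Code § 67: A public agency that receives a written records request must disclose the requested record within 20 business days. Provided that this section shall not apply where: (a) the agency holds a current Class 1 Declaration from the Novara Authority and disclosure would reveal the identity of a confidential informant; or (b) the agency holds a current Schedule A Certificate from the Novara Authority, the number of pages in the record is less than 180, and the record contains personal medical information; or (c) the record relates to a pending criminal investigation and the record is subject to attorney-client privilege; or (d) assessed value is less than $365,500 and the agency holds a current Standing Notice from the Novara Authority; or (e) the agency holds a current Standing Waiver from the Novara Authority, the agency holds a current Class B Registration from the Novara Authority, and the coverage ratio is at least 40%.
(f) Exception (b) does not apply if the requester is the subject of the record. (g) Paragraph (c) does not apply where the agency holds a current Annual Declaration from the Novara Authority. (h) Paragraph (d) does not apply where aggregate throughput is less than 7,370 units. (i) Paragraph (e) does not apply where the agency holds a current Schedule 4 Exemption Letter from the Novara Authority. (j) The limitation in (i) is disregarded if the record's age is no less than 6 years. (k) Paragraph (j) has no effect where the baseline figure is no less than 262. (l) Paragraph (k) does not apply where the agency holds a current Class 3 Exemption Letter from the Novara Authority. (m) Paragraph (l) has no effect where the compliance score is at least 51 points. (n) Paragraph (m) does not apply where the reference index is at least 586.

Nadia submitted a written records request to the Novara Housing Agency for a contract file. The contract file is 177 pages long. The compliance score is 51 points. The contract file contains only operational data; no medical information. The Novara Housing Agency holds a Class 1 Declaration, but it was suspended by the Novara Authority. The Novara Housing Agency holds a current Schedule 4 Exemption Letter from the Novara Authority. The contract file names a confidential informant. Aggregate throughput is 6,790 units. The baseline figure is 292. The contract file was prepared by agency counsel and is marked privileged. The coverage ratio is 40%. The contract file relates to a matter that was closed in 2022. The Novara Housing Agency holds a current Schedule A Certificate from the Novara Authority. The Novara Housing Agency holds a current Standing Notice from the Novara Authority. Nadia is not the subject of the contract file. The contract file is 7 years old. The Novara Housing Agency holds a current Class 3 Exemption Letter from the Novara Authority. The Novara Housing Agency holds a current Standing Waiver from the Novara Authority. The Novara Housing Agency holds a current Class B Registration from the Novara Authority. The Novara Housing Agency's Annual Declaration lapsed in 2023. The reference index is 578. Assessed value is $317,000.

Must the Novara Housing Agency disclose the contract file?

Exception (a) does not apply: there is no Class 1 Declaration in force.
Exception (b) does not apply: the contract file contains only operational data.
Exception (c) does not apply: the contract file relates to a closed matter.
Exception (d) is satisfied on its face — assessed value is $317,000, less than the $365,500 limit; a current Standing Notice is held. But: (h) operates against (d): aggregate throughput is 6,790 units, less than the 7,370 units limit. (d) is therefore removed.
Exception (e): a current Standing Waiver is held; a current Class B Registration is held; the coverage ratio is 40%, meeting the 40% threshold — every condition holds. However, paragraphs (i)–(n) must be considered: (i) is engaged — a current Schedule 4 Exemption Letter is held. (j) operates (the record's age is 7 years, meeting the 6 years threshold), but yields to (k): (k) is engaged — the baseline figure is 292, meeting the 262 threshold. (l) is triggered (a current Class 3 Exemption Letter is held), but is itself disapplied by (m): (m) operates against (l): the compliance score is 51 points, meeting the 51 points threshold. (n) is not engaged (the reference index is 578, short of 586), so (m) stands. Exception (e) does not apply.
Every exception is unavailable, so the rule governs.

Yes — the Novara Housing Agency must disclose the contract file.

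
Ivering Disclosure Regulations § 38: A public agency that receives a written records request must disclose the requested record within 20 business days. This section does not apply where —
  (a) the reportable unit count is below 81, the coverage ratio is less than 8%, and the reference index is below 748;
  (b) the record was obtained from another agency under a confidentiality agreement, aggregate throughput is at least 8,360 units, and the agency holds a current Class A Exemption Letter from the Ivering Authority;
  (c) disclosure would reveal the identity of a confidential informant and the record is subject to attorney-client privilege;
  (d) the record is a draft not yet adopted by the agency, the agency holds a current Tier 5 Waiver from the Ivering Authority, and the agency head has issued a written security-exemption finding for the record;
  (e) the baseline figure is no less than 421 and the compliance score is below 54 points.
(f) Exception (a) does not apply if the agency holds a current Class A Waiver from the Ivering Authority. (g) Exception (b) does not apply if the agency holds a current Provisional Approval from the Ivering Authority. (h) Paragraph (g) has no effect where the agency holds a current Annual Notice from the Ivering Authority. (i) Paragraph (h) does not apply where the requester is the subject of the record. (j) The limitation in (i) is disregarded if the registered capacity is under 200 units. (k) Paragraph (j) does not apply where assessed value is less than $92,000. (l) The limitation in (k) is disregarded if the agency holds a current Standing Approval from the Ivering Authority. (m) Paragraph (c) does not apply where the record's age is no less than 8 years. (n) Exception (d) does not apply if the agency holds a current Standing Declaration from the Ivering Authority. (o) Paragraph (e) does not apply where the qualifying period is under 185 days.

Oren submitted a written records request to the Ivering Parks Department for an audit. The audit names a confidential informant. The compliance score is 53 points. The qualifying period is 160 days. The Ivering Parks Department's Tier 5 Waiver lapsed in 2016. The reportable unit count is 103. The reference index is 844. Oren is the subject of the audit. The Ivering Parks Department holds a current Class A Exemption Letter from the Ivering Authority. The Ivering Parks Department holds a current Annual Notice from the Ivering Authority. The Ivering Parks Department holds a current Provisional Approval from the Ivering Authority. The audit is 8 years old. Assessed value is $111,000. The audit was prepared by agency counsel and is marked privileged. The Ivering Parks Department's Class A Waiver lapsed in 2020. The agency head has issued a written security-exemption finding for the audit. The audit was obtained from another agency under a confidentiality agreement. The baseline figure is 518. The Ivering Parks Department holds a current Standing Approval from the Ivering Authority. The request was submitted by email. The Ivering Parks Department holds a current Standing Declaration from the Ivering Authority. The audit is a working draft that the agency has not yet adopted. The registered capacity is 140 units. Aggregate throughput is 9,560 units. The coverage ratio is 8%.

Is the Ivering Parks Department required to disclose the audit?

Exception (a) fails — the reportable unit count is 103, not below 81.
Exception (b): the audit was obtained under a confidentiality agreement; aggregate throughput is 9,560 units, meeting the 8,360 units threshold; a current Class A Exemption Letter is held — every condition holds. Under paragraphs (g)–(l): (g) operates (a current Provisional Approval is held), but is set aside by (h): (h) applies — a current Annual Notice is held. (i) would limit (h) — Oren is the subject of the audit — but (j) sets (i) aside: (j) operates against (i): the registered capacity is 140 units, under the 200 units limit. (k), which would lift (j), is inapplicable — assessed value is $111,000, not less than $92,000. So (b) applies.
All of (c)'s requirements are met (the audit names a confidential informant; the audit is privileged). But applying paragraph (m): (m) operates — the record's age is 8 years, meeting the 8 years threshold. (c) is therefore removed.
Exception (d) does not apply: no current Tier 5 Waiver is held.
Exception (e): the baseline figure is 518, meeting the 421 threshold; the compliance score is 53 points, below the 54 points limit — every condition holds. But: (o) operates against (e): the qualifying period is 160 days, under the 185 days limit. So (e) is unavailable.

No — exception (b) applies; the Ivering Parks Department is not required to disclose the audit.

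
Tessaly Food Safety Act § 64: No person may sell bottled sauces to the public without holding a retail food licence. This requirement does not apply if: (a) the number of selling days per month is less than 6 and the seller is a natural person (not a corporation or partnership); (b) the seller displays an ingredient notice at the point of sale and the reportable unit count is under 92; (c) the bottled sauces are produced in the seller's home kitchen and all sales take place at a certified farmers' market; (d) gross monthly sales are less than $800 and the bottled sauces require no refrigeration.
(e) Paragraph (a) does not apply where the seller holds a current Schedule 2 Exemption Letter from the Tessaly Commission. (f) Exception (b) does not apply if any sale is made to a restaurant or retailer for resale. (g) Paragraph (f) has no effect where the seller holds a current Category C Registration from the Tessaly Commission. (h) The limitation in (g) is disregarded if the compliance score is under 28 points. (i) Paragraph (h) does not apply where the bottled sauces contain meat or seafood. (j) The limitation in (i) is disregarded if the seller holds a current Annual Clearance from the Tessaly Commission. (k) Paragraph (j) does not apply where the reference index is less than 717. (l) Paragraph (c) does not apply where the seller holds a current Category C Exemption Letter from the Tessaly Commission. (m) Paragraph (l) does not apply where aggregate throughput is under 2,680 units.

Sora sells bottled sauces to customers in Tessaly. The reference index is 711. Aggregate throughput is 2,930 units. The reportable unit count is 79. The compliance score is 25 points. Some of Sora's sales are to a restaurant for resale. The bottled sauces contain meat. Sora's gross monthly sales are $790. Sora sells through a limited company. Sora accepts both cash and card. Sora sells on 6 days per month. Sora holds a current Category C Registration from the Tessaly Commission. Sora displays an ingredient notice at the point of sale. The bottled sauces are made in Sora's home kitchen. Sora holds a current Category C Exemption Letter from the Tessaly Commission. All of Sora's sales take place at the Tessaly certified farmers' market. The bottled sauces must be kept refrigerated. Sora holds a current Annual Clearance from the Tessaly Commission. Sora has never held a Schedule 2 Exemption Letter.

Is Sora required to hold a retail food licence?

No — exception (b) applies; Sora is not required to hold a retail food licence.

Exception (a) does not apply: the number of selling days per month is 6, not less than 6.
Exception (b)'s conditions are all satisfied: an ingredient notice is displayed; the reportable unit count is 79, under the 92 limit. As to paragraphs (f)–(k): (f) would limit (b) — some sales are to a restaurant for resale — but (g) sets (f) aside: (g) operates against (f): a current Category C Registration is held. (h) would limit (g) — the compliance score is 25 points, under the 28 points limit — but (i) sets (h) aside: (i) operates against (h): the bottled sauces contain meat. (j) would limit (i) — a current Annual Clearance is held — but (k) sets (j) aside: (k) is engaged — the reference index is 711, less than the 717 limit. (b) remains available.
Exception (c): the bottled sauces are home-kitchen produced; all sales are at a certified farmers' market — every condition holds. But applying paragraphs (l)–(m): (l) operates — a current Category C Exemption Letter is held. (m), which would lift (l), is not engaged — aggregate throughput is 2,930 units, not under 2,680 units. So (c) is unavailable.
Exception (d) fails — the bottled sauces require refrigeration.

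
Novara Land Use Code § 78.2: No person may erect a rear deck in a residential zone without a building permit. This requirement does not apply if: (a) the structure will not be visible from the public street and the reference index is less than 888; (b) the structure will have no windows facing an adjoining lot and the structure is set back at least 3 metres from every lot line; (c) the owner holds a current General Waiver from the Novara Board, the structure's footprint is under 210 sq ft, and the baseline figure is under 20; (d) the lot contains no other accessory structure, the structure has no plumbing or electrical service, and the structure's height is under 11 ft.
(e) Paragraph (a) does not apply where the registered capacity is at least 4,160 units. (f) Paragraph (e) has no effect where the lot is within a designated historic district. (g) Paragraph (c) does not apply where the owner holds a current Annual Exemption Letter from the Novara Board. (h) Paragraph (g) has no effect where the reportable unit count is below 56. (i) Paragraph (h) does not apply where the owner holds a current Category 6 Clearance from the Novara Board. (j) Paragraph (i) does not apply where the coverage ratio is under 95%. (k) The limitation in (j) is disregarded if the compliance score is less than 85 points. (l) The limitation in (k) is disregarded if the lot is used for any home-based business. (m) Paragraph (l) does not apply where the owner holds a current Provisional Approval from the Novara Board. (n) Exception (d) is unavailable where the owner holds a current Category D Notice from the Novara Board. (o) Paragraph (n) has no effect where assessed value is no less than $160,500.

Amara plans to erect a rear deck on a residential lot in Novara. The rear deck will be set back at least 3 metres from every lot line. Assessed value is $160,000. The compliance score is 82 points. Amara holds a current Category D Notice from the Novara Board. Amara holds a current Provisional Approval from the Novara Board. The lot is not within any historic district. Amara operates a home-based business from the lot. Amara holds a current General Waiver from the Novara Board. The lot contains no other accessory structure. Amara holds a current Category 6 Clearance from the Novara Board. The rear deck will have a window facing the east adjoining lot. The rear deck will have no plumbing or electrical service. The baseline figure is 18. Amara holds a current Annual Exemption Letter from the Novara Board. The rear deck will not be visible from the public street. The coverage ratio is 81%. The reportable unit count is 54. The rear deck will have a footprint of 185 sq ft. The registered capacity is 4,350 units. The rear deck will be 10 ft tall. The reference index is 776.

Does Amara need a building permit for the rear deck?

Yes — Amara must obtain a building permit.

All of (a)'s requirements are met (the structure will not be visible from the street; the reference index is 776, less than the 888 limit). But applying paragraphs (e)–(f): (e) is triggered — the registered capacity is 4,350 units, meeting the 4,160 units threshold. (f), which would lift (e), is inapplicable — the lot is not in a historic district. Exception (a) does not apply.
Exception (b) fails — a window faces an adjoining lot.
Exception (c): a current General Waiver is held; the structure's footprint is 185 sq ft, under the 210 sq ft limit; the baseline figure is 18, under the 20 limit — every condition holds. Turning to paragraphs (g)–(m): (g) operates against (c): a current Annual Exemption Letter is held. (h) applies (the reportable unit count is 54, below the 56 limit), but yields to (i): (i) operates — a current Category 6 Clearance is held. (j) would limit (i) — the coverage ratio is 81%, under the 95% limit — but (k) sets (j) aside: (k) is engaged — the compliance score is 82 points, less than the 85 points limit. (l) operates (a home-based business operates on the lot), but yields to (m): (m) is engaged — a current Provisional Approval is held. Exception (c) does not apply.
Exception (d) is satisfied on its face — the lot has no other accessory structure; there is no plumbing or electrical service; the structure's height is 10 ft, under the 11 ft limit. However, paragraphs (n)–(o) must be considered: (n) operates against (d): a current Category D Notice is held. (o) is not triggered (assessed value is $160,000, short of $160,500), so (n) stands. Exception (d) does not apply.
No exception is made out. Amara falls within the general rule.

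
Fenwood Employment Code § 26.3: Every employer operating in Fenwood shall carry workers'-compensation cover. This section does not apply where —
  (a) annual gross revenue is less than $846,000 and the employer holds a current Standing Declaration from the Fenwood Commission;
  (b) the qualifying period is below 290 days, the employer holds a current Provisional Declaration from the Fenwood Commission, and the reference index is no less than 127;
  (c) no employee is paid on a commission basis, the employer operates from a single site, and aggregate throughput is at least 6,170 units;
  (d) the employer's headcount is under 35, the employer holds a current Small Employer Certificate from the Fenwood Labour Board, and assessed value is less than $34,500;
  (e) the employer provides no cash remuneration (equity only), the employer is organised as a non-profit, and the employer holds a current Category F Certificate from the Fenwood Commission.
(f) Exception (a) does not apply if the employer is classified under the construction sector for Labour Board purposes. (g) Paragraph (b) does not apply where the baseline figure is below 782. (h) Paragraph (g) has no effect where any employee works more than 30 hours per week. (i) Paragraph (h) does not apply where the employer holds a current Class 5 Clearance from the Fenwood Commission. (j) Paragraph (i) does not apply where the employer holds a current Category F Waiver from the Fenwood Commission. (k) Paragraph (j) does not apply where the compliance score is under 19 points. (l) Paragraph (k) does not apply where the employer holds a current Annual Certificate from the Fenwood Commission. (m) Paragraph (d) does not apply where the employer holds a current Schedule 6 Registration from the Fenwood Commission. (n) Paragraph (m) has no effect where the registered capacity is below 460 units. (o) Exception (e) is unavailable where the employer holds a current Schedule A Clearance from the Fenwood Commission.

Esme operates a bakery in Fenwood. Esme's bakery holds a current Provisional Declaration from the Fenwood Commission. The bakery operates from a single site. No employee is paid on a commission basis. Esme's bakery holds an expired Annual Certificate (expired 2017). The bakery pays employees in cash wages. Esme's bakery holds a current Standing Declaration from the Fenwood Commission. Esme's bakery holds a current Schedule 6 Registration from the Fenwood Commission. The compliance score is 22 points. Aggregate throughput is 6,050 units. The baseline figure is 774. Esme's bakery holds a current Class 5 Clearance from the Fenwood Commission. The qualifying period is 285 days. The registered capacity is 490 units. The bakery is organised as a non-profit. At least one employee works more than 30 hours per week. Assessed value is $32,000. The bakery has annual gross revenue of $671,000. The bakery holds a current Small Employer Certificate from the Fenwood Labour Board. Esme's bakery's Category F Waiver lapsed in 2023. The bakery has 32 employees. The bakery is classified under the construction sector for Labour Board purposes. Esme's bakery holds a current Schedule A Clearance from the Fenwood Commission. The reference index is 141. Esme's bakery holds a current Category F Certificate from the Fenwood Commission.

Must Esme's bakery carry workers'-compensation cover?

Exception (a) is satisfied on its face — annual gross revenue is $671,000, less than the $846,000 limit; a current Standing Declaration is held. Turning to paragraph (f): (f) is engaged — the bakery is classified under the construction sector. So (a) is unavailable.
Exception (b)'s conditions are all satisfied: the qualifying period is 285 days, below the 290 days limit; a current Provisional Declaration is held; the reference index is 141, meeting the 127 threshold. But applying paragraphs (g)–(l): (g) operates — the baseline figure is 774, below the 782 limit. (h) would limit (g) — at least one employee exceeds 30 hours/week — but (i) sets (h) aside: (i) is triggered — a current Class 5 Clearance is held. (j) is inapplicable (no current Category F Waiver is held), so (i) stands. Exception (b) does not apply.
Exception (c) requires that aggregate throughput is at least 6,170 units; but aggregate throughput is 6,050 units, short of 6,170 units, so (c) is unavailable.
Exception (d): the employer's headcount is 32, under the 35 limit; a current Small Employer Certificate is held; assessed value is $32,000, less than the $34,500 limit — every condition holds. However, paragraphs (m)–(n) must be considered: (m) operates against (d): a current Schedule 6 Registration is held. (n) is not triggered (the registered capacity is 490 units, not below 460 units), so (m) stands. So (d) is unavailable.
Exception (e) requires that the employer provides no cash remuneration (equity only); but employees are paid cash wages, so (e) is unavailable.
No exception applies. The general rule governs.

Yes — Esme's bakery must carry workers'-compensation cover.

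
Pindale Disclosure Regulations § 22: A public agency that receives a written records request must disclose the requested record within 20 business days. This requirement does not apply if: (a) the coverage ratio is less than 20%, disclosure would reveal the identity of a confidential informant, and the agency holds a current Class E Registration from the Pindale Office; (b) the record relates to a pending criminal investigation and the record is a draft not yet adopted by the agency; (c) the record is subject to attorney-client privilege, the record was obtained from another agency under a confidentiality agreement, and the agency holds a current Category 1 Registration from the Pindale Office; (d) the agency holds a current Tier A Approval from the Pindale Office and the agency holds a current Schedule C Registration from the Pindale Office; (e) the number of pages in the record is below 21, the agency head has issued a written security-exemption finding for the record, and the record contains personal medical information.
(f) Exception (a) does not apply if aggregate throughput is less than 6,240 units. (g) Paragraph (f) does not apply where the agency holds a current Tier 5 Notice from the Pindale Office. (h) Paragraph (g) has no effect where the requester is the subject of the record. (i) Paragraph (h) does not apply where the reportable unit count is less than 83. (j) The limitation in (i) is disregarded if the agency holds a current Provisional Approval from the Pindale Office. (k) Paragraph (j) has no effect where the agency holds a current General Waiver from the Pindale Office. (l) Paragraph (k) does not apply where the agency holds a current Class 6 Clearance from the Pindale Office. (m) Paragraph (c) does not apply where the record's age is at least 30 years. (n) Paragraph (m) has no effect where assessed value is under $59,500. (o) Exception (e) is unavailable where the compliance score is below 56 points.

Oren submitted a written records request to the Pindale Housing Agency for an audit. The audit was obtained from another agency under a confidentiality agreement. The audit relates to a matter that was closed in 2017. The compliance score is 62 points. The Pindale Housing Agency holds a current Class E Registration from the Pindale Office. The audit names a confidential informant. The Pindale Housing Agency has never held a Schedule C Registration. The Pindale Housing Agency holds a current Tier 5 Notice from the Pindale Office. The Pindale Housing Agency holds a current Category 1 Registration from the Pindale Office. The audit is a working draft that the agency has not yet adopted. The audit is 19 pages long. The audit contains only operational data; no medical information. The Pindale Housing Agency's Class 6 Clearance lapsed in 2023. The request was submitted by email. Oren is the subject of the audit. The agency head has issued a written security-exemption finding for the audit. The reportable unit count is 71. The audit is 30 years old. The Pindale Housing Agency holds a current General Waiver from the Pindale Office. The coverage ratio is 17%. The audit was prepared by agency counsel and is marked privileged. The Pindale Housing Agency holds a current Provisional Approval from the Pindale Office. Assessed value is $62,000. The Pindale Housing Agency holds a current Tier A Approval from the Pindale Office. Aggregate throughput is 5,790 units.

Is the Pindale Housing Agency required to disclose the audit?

Exception (a) is satisfied on its face — the coverage ratio is 17%, less than the 20% limit; the audit names a confidential informant; a current Class E Registration is held. As to paragraphs (f)–(l): (f) would limit (a) — aggregate throughput is 5,790 units, less than the 6,240 units limit — but (g) sets (f) aside: (g) operates against (f): a current Tier 5 Notice is held. (h) is triggered (Oren is the subject of the audit), but is overridden by (i): (i) operates against (h): the reportable unit count is 71, less than the 83 limit. (j) would limit (i) — a current Provisional Approval is held — but (k) sets (j) aside: (k) operates against (j): a current General Waiver is held. (l), which would lift (k), is not triggered — the Class 6 Clearance is not current. So (a) applies.
Exception (b) fails — the audit relates to a closed matter.
Exception (c) is satisfied on its face — the audit is privileged; the audit was obtained under a confidentiality agreement; a current Category 1 Registration is held. But: (m) is engaged — the record's age is 30 years, meeting the 30 years threshold. (n), which would lift (m), is not triggered — assessed value is $62,000, not under $59,500. So (c) is unavailable.
Exception (d) does not apply: no current Schedule C Registration is held.
Exception (e) fails — the audit contains only operational data.

No — exception (a) applies; the Pindale Housing Agency is not required to disclose the audit.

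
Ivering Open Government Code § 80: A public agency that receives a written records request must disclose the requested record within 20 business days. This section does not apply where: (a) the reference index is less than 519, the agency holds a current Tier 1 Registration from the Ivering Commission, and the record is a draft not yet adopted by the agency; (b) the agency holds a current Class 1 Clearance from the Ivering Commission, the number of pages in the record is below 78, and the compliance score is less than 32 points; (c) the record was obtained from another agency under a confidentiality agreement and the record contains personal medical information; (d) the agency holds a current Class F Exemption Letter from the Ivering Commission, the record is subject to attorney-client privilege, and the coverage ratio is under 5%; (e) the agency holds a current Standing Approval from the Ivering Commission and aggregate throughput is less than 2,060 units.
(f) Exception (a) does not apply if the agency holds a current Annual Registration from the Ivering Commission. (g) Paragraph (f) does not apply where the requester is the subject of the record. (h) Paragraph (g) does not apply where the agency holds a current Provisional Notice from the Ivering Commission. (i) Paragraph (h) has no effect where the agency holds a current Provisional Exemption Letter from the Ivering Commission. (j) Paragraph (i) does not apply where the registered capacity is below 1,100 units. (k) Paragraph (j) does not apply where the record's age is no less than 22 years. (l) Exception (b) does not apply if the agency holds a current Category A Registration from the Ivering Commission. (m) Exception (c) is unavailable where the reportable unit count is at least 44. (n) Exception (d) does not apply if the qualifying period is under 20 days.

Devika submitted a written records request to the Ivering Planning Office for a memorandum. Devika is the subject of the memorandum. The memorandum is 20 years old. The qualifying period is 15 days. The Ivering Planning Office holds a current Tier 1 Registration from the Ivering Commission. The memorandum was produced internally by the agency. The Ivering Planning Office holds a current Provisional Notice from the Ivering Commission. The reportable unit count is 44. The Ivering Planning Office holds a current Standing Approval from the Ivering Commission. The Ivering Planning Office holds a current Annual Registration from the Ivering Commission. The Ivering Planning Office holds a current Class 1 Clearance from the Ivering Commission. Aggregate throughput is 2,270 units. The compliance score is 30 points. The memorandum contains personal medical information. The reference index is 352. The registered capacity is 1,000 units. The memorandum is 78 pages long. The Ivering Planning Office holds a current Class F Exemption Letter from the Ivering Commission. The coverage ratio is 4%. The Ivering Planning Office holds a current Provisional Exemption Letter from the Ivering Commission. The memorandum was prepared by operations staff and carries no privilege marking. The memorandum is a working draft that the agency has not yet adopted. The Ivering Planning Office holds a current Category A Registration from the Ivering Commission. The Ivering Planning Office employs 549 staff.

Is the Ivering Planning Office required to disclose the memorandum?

Exception (a)'s conditions are all satisfied: the reference index is 352, less than the 519 limit; a current Tier 1 Registration is held; the memorandum is an unadopted draft. But applying paragraphs (f)–(k): (f) is triggered — a current Annual Registration is held. (g) is engaged (Devika is the subject of the memorandum), but is displaced by (h): (h) operates against (g): a current Provisional Notice is held. (i) operates (a current Provisional Exemption Letter is held), but is set aside by (j): (j) is engaged — the registered capacity is 1,000 units, below the 1,100 units limit. (k), which would lift (j), is not triggered — the record's age is 20 years, short of 22 years. So (a) is unavailable.
Exception (b) requires that the number of pages in the record is below 78; but the number of pages in the record is 78, not below 78, so (b) is unavailable.
Exception (c) fails — the memorandum was produced internally.
Exception (d) does not apply: the memorandum carries no privilege marking.
Exception (e) fails — aggregate throughput is 2,270 units, not less than 2,060 units.
None of the exceptions is available; § 80 applies in full.

Yes — the Ivering Planning Office must disclose the memorandum.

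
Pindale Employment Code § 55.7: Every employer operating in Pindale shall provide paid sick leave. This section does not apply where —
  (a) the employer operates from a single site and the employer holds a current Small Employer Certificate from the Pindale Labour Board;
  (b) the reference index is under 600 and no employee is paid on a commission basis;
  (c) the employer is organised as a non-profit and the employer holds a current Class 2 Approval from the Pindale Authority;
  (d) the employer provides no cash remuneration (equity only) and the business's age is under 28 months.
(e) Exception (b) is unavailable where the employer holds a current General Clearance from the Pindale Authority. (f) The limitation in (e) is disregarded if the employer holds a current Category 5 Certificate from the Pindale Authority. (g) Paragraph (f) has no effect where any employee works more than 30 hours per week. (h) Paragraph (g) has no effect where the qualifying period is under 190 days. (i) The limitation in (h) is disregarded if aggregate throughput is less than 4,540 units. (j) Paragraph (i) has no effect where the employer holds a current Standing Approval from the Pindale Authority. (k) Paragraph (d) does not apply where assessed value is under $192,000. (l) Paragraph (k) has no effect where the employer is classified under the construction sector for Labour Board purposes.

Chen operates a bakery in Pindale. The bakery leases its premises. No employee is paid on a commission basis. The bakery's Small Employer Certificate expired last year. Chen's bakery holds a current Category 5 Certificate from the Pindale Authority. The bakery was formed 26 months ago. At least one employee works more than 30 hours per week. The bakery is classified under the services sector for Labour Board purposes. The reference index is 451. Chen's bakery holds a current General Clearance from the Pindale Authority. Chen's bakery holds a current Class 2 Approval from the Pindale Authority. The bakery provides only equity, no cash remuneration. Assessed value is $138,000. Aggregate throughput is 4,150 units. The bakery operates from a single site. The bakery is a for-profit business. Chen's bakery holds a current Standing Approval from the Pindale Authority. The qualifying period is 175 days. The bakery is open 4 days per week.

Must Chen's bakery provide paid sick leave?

No — exception (b) applies; Chen's bakery is not required to provide paid sick leave.

Exception (a) requires that the employer holds a current Small Employer Certificate from the Pindale Labour Board; but the Small Employer Certificate has expired, so (a) is unavailable.
Exception (b) is satisfied on its face — the reference index is 451, under the 600 limit; no employee is paid on commission. Under paragraphs (e)–(j): (e) would limit (b) — a current General Clearance is held — but (f) sets (e) aside: (f) operates against (e): a current Category 5 Certificate is held. (g) is triggered (at least one employee exceeds 30 hours/week), but yields to (h): (h) operates — the qualifying period is 175 days, under the 190 days limit. (i) applies (aggregate throughput is 4,150 units, less than the 4,540 units limit), but is displaced by (j): (j) is engaged — a current Standing Approval is held. So (b) applies.
Exception (c) fails — the employer is for-profit.
Exception (d) is satisfied on its face — remuneration is equity-only; the business's age is 26 months, under the 28 months limit. But applying paragraphs (k)–(l): (k) is triggered — assessed value is $138,000, under the $192,000 limit. (l), which would lift (k), is not triggered — the bakery is classified under the services sector. (d) is therefore removed.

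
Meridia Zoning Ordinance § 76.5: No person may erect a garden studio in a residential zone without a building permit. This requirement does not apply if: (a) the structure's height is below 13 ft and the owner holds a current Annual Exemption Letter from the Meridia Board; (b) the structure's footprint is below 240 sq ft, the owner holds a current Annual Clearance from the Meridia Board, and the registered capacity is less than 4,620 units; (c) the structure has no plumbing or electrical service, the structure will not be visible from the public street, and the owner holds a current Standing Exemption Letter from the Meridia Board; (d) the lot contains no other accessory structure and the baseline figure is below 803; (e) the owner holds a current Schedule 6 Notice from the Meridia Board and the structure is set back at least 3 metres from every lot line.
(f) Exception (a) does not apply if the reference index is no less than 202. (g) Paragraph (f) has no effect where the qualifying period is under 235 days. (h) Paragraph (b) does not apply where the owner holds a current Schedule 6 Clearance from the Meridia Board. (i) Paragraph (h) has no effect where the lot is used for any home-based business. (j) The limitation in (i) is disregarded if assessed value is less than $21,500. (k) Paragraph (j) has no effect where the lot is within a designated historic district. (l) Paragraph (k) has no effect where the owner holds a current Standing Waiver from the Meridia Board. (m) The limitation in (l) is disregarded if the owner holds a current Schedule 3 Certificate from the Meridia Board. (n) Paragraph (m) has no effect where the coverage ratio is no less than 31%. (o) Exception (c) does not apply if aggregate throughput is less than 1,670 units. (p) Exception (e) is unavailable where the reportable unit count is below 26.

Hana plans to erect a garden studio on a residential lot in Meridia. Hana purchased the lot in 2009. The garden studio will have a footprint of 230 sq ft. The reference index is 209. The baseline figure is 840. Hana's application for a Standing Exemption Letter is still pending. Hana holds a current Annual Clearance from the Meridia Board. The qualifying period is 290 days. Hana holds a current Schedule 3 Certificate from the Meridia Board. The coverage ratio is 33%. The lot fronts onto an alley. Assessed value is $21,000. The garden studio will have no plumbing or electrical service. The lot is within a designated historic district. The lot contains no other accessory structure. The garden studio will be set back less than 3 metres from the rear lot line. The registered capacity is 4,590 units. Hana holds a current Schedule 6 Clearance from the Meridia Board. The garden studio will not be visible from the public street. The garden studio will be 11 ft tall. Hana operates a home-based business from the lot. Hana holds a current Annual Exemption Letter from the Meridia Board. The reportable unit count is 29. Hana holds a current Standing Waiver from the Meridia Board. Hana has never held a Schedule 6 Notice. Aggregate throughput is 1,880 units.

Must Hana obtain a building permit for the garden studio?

Exception (a) is satisfied on its face — the structure's height is 11 ft, below the 13 ft limit; a current Annual Exemption Letter is held. But: (f) operates against (a): the reference index is 209, meeting the 202 threshold. (g) is not triggered (the qualifying period is 290 days, not under 235 days), so (f) stands. (a) is therefore removed.
Exception (b)'s conditions are all satisfied: the structure's footprint is 230 sq ft, below the 240 sq ft limit; a current Annual Clearance is held; the registered capacity is 4,590 units, less than the 4,620 units limit. But: (h) operates against (b): a current Schedule 6 Clearance is held. (i) would limit (h) — a home-based business operates on the lot — but (j) sets (i) aside: (j) is triggered — assessed value is $21,000, less than the $21,500 limit. (k) is triggered (the lot is in a historic district), but is set aside by (l): (l) operates against (k): a current Standing Waiver is held. (m) would limit (l) — a current Schedule 3 Certificate is held — but (n) sets (m) aside: (n) operates against (m): the coverage ratio is 33%, meeting the 31% threshold. (b) is therefore removed.
Exception (c) does not apply: there is no Standing Exemption Letter in force.
Exception (d) does not apply: the baseline figure is 840, not below 803.
Exception (e) requires that the owner holds a current Schedule 6 Notice from the Meridia Board; but no current Schedule 6 Notice is held, so (e) is unavailable.
No exception displaces § 76.5.

Yes — Hana must obtain a building permit.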